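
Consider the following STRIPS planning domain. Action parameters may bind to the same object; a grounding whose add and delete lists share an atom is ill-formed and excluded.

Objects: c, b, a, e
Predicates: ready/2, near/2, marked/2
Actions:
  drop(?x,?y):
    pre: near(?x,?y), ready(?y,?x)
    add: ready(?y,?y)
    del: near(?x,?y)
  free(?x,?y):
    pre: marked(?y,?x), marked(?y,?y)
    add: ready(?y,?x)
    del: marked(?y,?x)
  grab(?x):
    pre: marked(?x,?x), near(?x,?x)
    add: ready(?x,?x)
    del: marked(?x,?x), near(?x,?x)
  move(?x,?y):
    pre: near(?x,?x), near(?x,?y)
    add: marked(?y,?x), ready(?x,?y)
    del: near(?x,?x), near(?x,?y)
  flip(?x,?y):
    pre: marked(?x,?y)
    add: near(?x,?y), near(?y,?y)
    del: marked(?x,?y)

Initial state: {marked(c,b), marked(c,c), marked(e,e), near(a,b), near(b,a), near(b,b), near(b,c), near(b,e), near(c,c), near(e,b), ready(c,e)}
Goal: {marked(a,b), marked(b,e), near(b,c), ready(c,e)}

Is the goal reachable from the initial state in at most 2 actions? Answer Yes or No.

1. move(b,a)  →  {marked(a,b), marked(c,b), marked(c,c), marked(e,e), near(a,b), near(b,c), near(b,e), near(c,c), near(e,b), ready(b,a), ready(c,e)}
2. flip(e,e)  →  {marked(a,b), marked(c,b), marked(c,c), near(a,b), near(b,c), near(b,e), near(c,c), near(e,b), near(e,e), ready(b,a), ready(c,e)}
3. move(e,b)  →  {marked(a,b), marked(b,e), marked(c,b), marked(c,c), near(a,b), near(b,c), near(b,e), near(c,c), ready(b,a), ready(c,e), ready(e,b)}
optimal plan length = 3; 3 > 2

No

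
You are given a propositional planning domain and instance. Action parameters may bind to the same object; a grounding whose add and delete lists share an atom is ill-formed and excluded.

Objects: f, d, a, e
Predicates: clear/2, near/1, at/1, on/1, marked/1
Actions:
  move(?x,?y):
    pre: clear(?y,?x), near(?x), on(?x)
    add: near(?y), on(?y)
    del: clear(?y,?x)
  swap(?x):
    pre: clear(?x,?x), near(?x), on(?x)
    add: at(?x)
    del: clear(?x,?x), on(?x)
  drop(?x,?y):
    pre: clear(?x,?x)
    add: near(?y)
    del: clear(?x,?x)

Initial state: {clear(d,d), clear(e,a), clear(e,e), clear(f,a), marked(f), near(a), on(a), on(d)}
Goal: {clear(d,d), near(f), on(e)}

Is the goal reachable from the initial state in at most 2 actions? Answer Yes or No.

1. move(a,f)  →  {clear(d,d), clear(e,a), clear(e,e), marked(f), near(a), near(f), on(a), on(d), on(f)}
2. move(a,e)  →  {clear(d,d), clear(e,e), marked(f), near(a), near(e), near(f), on(a), on(d), on(e), on(f)}
optimal plan length = 2; 2 ≤ 2

Yes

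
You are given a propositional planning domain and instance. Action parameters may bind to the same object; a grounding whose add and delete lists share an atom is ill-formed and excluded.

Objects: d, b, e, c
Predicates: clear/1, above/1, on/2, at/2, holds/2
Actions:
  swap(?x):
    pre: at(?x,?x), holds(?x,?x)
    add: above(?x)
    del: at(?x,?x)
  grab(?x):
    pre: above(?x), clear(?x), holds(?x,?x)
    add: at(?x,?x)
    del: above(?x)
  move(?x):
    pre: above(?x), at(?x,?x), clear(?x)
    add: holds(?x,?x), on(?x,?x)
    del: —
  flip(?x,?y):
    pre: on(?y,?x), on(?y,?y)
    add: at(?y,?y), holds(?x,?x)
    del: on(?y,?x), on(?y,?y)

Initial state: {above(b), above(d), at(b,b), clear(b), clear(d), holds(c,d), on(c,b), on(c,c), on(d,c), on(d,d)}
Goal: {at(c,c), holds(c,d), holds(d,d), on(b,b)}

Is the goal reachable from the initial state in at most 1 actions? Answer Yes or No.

1. move(b)  →  {above(b), above(d), at(b,b), clear(b), clear(d), holds(b,b), holds(c,d), on(b,b), on(c,b), on(c,c), on(d,c), on(d,d)}
2. flip(d,d)  →  {above(b), above(d), at(b,b), at(d,d), clear(b), clear(d), holds(b,b), holds(c,d), holds(d,d), on(b,b), on(c,b), on(c,c), on(d,c)}
3. flip(b,c)  →  {above(b), above(d), at(b,b), at(c,c), at(d,d), clear(b), clear(d), holds(b,b), holds(c,d), holds(d,d), on(b,b), on(d,c)}
optimal plan length = 3; 3 > 1

No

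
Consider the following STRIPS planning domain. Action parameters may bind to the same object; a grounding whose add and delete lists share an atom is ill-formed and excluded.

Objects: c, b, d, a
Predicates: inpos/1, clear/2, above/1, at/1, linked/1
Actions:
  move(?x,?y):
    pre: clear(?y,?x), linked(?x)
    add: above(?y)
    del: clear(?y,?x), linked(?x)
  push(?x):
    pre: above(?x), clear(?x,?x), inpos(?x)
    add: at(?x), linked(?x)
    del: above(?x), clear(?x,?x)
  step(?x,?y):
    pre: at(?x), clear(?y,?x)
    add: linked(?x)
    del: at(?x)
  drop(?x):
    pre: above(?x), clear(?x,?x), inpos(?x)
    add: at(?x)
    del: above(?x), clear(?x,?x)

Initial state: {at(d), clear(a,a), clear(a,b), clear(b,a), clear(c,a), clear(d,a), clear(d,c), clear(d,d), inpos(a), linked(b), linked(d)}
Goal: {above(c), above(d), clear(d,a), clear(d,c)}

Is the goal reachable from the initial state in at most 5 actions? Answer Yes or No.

1. move(b,a)  →  {above(a), at(d), clear(a,a), clear(b,a), clear(c,a), clear(d,a), clear(d,c), clear(d,d), inpos(a), linked(d)}
2. move(d,d)  →  {above(a), above(d), at(d), clear(a,a), clear(b,a), clear(c,a), clear(d,a), clear(d,c), inpos(a)}
3. push(a)  →  {above(d), at(a), at(d), clear(b,a), clear(c,a), clear(d,a), clear(d,c), inpos(a), linked(a)}
4. move(a,c)  →  {above(c), above(d), at(a), at(d), clear(b,a), clear(d,a), clear(d,c), inpos(a)}
optimal plan length = 4; 4 ≤ 5

Yes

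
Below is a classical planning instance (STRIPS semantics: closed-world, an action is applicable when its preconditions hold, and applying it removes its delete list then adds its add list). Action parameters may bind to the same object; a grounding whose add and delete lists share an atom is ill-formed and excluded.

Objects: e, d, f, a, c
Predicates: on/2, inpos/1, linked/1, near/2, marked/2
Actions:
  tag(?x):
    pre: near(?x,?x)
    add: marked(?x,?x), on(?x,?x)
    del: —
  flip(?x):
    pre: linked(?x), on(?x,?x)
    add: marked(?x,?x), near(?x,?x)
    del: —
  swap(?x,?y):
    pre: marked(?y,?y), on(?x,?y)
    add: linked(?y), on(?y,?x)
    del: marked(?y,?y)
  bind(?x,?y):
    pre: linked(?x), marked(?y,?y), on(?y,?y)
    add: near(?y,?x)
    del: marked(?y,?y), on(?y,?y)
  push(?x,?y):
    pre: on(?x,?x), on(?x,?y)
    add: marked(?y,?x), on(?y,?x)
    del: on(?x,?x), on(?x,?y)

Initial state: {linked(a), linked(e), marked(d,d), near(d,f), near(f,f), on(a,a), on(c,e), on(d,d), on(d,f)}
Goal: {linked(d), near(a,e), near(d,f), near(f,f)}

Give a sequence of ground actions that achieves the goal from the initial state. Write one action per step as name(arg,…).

1. flip(a)  →  {linked(a), linked(e), marked(a,a), marked(d,d), near(a,a), near(d,f), near(f,f), on(a,a), on(c,e), on(d,d), on(d,f)}
2. swap(d,d)  →  {linked(a), linked(d), linked(e), marked(a,a), near(a,a), near(d,f), near(f,f), on(a,a), on(c,e), on(d,d), on(d,f)}
3. bind(e,a)  →  {linked(a), linked(d), linked(e), near(a,a), near(a,e), near(d,f), near(f,f), on(c,e), on(d,d), on(d,f)}

flip(a); swap(d,d); bind(e,a)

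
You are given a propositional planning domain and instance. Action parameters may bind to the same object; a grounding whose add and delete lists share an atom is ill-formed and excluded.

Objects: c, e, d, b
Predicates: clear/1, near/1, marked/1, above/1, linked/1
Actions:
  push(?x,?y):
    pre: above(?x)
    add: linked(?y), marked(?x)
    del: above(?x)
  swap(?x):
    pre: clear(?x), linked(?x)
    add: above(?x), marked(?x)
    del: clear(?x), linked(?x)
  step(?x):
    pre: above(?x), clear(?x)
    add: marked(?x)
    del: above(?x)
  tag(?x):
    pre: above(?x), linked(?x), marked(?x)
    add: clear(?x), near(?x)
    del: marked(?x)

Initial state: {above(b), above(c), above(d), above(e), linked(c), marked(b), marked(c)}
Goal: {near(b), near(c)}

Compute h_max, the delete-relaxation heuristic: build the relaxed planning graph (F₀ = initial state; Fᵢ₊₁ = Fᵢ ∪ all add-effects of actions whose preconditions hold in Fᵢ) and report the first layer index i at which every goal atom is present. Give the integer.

2

F0 = init (7 atoms)
F1 = F0 ∪ {clear(c), linked(b), linked(d), linked(e), marked(d), marked(e), near(c)}  (14 atoms)
F2 = F1 ∪ {clear(b), clear(d), clear(e), near(b), near(d), near(e)}  (20 atoms)
goal ⊆ F2  ⇒  h_max = 2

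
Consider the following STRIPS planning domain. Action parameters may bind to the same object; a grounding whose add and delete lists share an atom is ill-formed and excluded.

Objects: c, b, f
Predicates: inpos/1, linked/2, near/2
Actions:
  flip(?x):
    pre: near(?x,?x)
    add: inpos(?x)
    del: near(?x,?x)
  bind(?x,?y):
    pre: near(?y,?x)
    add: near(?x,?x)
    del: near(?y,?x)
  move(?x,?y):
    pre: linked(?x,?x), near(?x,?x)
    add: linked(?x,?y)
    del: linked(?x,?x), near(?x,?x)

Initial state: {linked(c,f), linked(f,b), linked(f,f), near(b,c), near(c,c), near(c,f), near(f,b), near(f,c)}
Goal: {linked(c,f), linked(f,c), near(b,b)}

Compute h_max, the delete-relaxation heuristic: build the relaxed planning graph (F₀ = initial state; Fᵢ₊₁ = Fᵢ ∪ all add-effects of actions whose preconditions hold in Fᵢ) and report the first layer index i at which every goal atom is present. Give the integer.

F0 = init (8 atoms)
F1 = F0 ∪ {inpos(c), near(b,b), near(f,f)}  (11 atoms)
F2 = F1 ∪ {inpos(b), inpos(f), linked(f,c)}  (14 atoms)
goal ⊆ F2  ⇒  h_max = 2

2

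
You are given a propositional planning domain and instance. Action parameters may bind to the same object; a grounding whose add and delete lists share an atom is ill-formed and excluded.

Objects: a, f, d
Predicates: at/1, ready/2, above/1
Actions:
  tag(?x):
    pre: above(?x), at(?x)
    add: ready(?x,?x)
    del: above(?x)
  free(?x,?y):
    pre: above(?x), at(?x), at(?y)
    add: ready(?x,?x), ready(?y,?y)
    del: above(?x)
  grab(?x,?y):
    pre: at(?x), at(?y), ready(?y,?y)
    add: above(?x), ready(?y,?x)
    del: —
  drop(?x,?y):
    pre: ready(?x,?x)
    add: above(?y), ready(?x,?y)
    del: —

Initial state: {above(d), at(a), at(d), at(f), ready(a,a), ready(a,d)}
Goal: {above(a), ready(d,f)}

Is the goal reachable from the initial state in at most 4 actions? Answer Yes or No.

1. tag(d)  →  {at(a), at(d), at(f), ready(a,a), ready(a,d), ready(d,d)}
2. grab(a,a)  →  {above(a), at(a), at(d), at(f), ready(a,a), ready(a,d), ready(d,d)}
3. grab(f,d)  →  {above(a), above(f), at(a), at(d), at(f), ready(a,a), ready(a,d), ready(d,d), ready(d,f)}
optimal plan length = 3; 3 ≤ 4

Yes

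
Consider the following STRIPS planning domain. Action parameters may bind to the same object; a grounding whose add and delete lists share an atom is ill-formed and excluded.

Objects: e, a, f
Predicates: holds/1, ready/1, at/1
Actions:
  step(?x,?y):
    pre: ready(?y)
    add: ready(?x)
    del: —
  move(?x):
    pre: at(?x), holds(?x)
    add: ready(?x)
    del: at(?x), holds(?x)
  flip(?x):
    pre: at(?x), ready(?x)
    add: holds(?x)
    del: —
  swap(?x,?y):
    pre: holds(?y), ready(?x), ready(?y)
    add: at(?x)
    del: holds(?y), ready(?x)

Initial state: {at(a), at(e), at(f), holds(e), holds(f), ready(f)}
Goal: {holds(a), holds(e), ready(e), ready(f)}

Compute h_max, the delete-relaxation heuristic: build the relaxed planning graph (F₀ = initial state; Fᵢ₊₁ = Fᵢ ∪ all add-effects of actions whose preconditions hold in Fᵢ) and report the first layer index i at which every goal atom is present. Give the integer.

2

F0 = init (6 atoms)
F1 = F0 ∪ {ready(a), ready(e)}  (8 atoms)
F2 = F1 ∪ {holds(a)}  (9 atoms)
goal ⊆ F2  ⇒  h_max = 2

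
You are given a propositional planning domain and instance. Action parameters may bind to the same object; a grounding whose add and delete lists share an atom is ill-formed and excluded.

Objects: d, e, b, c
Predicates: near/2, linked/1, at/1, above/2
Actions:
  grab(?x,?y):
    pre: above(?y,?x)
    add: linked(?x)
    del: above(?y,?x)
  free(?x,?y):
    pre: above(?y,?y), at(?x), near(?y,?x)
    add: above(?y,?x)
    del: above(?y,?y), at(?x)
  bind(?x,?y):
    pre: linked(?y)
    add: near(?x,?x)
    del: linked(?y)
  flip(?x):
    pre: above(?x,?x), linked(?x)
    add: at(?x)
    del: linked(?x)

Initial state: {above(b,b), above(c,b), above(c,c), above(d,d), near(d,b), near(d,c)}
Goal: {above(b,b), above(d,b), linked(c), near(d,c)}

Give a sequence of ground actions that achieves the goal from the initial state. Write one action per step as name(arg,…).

1. grab(b,c)  →  {above(b,b), above(c,c), above(d,d), linked(b), near(d,b), near(d,c)}
2. grab(c,c)  →  {above(b,b), above(d,d), linked(b), linked(c), near(d,b), near(d,c)}
3. flip(b)  →  {above(b,b), above(d,d), at(b), linked(c), near(d,b), near(d,c)}
4. free(b,d)  →  {above(b,b), above(d,b), linked(c), near(d,b), near(d,c)}

grab(b,c); grab(c,c); flip(b); free(b,d)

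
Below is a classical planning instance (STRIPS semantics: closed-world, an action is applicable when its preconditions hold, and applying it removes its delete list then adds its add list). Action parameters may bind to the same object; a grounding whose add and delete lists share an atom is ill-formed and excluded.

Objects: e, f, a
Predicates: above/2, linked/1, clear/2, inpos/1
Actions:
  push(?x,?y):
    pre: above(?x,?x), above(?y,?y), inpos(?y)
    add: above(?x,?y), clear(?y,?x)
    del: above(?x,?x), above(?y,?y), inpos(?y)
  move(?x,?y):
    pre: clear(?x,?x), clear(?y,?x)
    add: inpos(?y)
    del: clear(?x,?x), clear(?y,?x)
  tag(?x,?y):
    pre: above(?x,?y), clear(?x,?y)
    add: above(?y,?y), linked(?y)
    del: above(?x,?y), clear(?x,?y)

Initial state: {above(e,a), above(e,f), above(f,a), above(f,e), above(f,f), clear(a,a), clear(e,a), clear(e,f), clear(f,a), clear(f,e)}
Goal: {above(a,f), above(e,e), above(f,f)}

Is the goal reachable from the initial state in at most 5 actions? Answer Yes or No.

1. move(a,f)  →  {above(e,a), above(e,f), above(f,a), above(f,e), above(f,f), clear(e,a), clear(e,f), clear(f,e), inpos(f)}
2. tag(e,a)  →  {above(a,a), above(e,f), above(f,a), above(f,e), above(f,f), clear(e,f), clear(f,e), inpos(f), linked(a)}
3. push(a,f)  →  {above(a,f), above(e,f), above(f,a), above(f,e), clear(e,f), clear(f,a), clear(f,e), linked(a)}
4. tag(e,f)  →  {above(a,f), above(f,a), above(f,e), above(f,f), clear(f,a), clear(f,e), linked(a), linked(f)}
5. tag(f,e)  →  {above(a,f), above(e,e), above(f,a), above(f,f), clear(f,a), linked(a), linked(e), linked(f)}
optimal plan length = 5; 5 ≤ 5

Yes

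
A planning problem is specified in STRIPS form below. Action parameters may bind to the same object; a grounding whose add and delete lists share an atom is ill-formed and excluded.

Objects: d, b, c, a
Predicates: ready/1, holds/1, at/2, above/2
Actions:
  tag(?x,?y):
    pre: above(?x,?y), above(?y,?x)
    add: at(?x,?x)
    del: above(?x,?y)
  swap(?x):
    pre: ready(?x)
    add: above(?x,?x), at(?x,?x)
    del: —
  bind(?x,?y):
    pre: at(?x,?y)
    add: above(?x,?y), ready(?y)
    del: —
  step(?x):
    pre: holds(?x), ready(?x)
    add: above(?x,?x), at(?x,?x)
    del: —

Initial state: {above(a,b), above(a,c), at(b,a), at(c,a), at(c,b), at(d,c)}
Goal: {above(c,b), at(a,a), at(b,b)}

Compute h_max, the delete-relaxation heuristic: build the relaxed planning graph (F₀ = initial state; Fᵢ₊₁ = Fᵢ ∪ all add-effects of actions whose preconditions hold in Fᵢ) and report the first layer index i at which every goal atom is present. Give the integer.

F0 = init (6 atoms)
F1 = F0 ∪ {above(b,a), above(c,a), above(c,b), above(d,c), ready(a), ready(b), ready(c)}  (13 atoms)
F2 = F1 ∪ {above(a,a), above(b,b), above(c,c), at(a,a), at(b,b), at(c,c)}  (19 atoms)
goal ⊆ F2  ⇒  h_max = 2

2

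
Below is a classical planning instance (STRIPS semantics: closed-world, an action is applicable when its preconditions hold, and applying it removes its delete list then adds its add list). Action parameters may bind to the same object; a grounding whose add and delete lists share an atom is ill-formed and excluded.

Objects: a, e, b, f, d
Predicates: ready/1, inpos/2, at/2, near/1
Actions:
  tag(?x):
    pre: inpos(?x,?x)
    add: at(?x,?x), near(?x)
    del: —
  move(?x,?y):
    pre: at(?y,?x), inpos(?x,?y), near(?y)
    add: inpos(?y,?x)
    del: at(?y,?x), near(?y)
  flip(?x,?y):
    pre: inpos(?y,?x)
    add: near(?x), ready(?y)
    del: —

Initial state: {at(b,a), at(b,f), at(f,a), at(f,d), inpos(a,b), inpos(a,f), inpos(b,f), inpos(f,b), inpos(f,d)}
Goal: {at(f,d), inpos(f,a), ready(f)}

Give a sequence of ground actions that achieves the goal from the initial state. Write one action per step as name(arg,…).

1. flip(b,f)  →  {at(b,a), at(b,f), at(f,a), at(f,d), inpos(a,b), inpos(a,f), inpos(b,f), inpos(f,b), inpos(f,d), near(b), ready(f)}
2. flip(f,a)  →  {at(b,a), at(b,f), at(f,a), at(f,d), inpos(a,b), inpos(a,f), inpos(b,f), inpos(f,b), inpos(f,d), near(b), near(f), ready(a), ready(f)}
3. move(a,f)  →  {at(b,a), at(b,f), at(f,d), inpos(a,b), inpos(a,f), inpos(b,f), inpos(f,a), inpos(f,b), inpos(f,d), near(b), ready(a), ready(f)}

flip(b,f); flip(f,a); move(a,f)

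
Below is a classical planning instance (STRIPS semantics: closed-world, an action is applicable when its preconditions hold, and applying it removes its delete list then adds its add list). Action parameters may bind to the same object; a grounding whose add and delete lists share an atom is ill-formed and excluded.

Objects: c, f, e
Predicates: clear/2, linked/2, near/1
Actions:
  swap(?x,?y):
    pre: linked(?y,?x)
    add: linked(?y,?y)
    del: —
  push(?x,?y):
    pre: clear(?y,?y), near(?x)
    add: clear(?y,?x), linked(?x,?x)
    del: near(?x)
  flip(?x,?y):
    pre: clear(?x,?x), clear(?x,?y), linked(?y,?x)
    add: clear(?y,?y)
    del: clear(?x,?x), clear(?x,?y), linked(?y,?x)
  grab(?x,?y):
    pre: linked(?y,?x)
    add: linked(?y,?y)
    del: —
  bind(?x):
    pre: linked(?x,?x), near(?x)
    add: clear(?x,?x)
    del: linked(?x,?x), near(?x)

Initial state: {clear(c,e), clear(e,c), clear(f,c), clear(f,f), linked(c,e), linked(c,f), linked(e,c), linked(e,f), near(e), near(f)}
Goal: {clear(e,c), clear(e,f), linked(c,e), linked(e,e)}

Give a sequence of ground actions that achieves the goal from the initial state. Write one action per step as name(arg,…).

1. push(e,f)  →  {clear(c,e), clear(e,c), clear(f,c), clear(f,e), clear(f,f), linked(c,e), linked(c,f), linked(e,c), linked(e,e), linked(e,f), near(f)}
2. flip(f,e)  →  {clear(c,e), clear(e,c), clear(e,e), clear(f,c), linked(c,e), linked(c,f), linked(e,c), linked(e,e), near(f)}
3. push(f,e)  →  {clear(c,e), clear(e,c), clear(e,e), clear(e,f), clear(f,c), linked(c,e), linked(c,f), linked(e,c), linked(e,e), linked(f,f)}

push(e,f); flip(f,e); push(f,e)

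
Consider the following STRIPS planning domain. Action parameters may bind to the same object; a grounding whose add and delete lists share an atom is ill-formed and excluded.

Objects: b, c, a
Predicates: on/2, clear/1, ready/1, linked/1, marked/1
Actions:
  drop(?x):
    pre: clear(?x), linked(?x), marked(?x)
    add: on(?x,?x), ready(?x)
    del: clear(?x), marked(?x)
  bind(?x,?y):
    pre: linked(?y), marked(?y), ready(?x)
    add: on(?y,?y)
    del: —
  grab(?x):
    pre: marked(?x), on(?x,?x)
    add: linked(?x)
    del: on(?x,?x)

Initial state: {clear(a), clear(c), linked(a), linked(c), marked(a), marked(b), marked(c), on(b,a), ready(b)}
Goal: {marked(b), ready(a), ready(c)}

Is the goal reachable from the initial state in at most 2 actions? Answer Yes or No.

Yes

1. drop(c)  →  {clear(a), linked(a), linked(c), marked(a), marked(b), on(b,a), on(c,c), ready(b), ready(c)}
2. drop(a)  →  {linked(a), linked(c), marked(b), on(a,a), on(b,a), on(c,c), ready(a), ready(b), ready(c)}
optimal plan length = 2; 2 ≤ 2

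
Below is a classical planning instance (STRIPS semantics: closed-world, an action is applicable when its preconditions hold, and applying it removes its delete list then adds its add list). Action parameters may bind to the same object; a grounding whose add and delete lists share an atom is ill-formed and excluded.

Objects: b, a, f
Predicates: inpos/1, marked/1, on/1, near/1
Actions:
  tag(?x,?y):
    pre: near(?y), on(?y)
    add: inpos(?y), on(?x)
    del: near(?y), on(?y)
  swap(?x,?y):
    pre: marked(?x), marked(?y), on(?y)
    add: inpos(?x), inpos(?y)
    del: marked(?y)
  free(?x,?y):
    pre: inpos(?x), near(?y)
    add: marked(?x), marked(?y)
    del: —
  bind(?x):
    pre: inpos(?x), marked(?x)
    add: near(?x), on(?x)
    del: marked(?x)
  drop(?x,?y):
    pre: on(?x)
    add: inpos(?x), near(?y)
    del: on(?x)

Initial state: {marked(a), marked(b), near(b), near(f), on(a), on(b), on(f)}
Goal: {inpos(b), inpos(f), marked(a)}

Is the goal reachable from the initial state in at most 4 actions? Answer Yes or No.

Yes

1. tag(b,f)  →  {inpos(f), marked(a), marked(b), near(b), on(a), on(b)}
2. tag(a,b)  →  {inpos(b), inpos(f), marked(a), marked(b), on(a)}
optimal plan length = 2; 2 ≤ 4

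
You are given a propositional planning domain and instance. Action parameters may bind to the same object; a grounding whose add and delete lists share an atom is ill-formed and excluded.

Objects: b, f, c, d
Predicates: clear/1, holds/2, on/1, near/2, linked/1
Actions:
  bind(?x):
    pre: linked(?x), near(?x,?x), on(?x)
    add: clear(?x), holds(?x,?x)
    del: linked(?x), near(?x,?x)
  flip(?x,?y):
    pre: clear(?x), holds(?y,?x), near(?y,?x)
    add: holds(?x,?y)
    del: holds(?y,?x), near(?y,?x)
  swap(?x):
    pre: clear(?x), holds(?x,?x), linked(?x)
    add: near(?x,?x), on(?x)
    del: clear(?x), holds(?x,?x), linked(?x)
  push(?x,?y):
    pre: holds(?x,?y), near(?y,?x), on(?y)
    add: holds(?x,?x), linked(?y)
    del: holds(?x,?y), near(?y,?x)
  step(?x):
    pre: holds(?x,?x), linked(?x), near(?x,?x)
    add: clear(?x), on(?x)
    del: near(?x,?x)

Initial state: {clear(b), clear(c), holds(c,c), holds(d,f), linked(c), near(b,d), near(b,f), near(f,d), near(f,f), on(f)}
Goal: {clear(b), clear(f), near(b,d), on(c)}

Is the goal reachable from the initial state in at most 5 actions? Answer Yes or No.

1. swap(c)  →  {clear(b), holds(d,f), near(b,d), near(b,f), near(c,c), near(f,d), near(f,f), on(c), on(f)}
2. push(d,f)  →  {clear(b), holds(d,d), linked(f), near(b,d), near(b,f), near(c,c), near(f,f), on(c), on(f)}
3. bind(f)  →  {clear(b), clear(f), holds(d,d), holds(f,f), near(b,d), near(b,f), near(c,c), on(c), on(f)}
optimal plan length = 3; 3 ≤ 5

Yes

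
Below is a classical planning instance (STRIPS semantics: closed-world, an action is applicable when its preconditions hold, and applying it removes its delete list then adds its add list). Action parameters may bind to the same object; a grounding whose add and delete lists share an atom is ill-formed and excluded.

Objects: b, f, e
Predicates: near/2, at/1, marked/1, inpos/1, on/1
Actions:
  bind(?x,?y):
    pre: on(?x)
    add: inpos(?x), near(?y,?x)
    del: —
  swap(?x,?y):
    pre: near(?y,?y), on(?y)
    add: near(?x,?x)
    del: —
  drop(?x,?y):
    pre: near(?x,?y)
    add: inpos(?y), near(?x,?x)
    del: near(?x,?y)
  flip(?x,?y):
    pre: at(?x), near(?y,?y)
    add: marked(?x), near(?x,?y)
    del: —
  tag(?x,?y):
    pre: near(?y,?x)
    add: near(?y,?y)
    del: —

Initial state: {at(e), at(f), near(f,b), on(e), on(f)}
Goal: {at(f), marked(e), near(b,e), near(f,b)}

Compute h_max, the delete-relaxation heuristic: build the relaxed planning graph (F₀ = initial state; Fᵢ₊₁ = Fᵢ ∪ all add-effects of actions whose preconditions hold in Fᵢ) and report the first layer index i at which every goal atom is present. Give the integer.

F0 = init (5 atoms)
F1 = F0 ∪ {inpos(b), inpos(e), inpos(f), near(b,e), near(b,f), near(e,e), near(e,f), near(f,e), near(f,f)}  (14 atoms)
F2 = F1 ∪ {marked(e), marked(f), near(b,b)}  (17 atoms)
goal ⊆ F2  ⇒  h_max = 2

2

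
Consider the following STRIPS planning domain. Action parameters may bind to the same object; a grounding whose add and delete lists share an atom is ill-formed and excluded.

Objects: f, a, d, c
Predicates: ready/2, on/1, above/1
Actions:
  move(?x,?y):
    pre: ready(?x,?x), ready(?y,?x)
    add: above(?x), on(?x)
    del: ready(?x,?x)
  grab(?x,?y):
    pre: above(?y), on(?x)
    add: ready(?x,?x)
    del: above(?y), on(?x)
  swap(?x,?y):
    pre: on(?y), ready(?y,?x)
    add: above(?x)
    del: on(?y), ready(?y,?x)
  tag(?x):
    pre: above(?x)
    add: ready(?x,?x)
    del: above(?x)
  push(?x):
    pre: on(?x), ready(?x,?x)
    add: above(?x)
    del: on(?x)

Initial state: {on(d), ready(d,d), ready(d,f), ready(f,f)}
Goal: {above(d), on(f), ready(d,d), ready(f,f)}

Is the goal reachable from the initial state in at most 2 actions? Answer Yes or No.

No

1. move(f,f)  →  {above(f), on(d), on(f), ready(d,d), ready(d,f)}
2. tag(f)  →  {on(d), on(f), ready(d,d), ready(d,f), ready(f,f)}
3. push(d)  →  {above(d), on(f), ready(d,d), ready(d,f), ready(f,f)}
optimal plan length = 3; 3 > 2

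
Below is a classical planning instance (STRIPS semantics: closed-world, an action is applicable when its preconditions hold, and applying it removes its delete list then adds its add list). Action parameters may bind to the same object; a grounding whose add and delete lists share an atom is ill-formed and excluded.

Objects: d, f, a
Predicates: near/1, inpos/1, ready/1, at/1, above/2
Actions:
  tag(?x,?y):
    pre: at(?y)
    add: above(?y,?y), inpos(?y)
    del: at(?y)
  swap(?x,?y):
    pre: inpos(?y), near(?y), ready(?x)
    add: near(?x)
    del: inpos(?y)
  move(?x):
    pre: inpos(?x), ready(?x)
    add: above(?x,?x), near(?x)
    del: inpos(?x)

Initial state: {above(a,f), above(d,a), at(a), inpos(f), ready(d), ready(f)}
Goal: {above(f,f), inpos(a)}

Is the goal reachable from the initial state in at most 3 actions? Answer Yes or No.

Yes

1. tag(d,a)  →  {above(a,a), above(a,f), above(d,a), inpos(a), inpos(f), ready(d), ready(f)}
2. move(f)  →  {above(a,a), above(a,f), above(d,a), above(f,f), inpos(a), near(f), ready(d), ready(f)}
optimal plan length = 2; 2 ≤ 3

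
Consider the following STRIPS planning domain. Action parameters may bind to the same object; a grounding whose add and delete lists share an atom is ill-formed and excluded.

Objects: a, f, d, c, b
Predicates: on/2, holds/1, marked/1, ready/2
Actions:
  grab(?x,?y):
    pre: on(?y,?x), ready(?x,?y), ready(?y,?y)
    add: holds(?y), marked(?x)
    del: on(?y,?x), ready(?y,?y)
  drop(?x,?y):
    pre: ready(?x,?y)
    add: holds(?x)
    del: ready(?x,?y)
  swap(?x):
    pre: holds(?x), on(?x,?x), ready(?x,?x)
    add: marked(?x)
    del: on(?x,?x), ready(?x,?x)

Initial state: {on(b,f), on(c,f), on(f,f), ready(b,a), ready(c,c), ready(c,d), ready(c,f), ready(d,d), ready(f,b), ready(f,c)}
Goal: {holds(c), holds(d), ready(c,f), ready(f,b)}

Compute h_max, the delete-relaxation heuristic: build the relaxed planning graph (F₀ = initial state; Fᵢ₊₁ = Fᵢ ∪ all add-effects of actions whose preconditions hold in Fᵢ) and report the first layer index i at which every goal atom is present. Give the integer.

F0 = init (10 atoms)
F1 = F0 ∪ {holds(b), holds(c), holds(d), holds(f), marked(f)}  (15 atoms)
goal ⊆ F1  ⇒  h_max = 1

1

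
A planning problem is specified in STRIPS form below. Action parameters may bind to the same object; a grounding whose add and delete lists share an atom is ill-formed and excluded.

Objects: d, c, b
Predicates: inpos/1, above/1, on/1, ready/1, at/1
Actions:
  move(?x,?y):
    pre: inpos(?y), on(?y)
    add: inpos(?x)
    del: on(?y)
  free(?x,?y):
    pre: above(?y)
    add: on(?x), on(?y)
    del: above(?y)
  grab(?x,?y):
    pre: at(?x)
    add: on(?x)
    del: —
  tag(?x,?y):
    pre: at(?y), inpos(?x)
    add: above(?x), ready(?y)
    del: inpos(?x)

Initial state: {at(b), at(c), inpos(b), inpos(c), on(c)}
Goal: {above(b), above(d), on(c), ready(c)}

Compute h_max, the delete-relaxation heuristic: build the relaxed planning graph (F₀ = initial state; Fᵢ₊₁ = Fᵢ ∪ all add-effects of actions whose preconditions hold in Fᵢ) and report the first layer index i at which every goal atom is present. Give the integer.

2

F0 = init (5 atoms)
F1 = F0 ∪ {above(b), above(c), inpos(d), on(b), ready(b), ready(c)}  (11 atoms)
F2 = F1 ∪ {above(d), on(d)}  (13 atoms)
goal ⊆ F2  ⇒  h_max = 2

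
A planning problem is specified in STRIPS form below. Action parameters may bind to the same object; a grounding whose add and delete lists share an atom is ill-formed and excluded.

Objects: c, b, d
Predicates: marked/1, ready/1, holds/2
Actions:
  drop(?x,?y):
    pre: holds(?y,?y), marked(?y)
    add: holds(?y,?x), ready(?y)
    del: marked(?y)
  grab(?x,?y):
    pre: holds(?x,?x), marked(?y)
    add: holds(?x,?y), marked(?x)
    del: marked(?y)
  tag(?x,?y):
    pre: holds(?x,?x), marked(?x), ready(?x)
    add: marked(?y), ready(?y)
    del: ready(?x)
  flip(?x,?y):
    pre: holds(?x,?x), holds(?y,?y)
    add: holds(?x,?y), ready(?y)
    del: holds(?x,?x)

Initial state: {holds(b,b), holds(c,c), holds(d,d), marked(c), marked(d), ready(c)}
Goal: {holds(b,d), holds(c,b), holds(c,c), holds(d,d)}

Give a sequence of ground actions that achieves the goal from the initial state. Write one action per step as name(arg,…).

drop(b,c); grab(b,d)

1. drop(b,c)  →  {holds(b,b), holds(c,b), holds(c,c), holds(d,d), marked(d), ready(c)}
2. grab(b,d)  →  {holds(b,b), holds(b,d), holds(c,b), holds(c,c), holds(d,d), marked(b), ready(c)}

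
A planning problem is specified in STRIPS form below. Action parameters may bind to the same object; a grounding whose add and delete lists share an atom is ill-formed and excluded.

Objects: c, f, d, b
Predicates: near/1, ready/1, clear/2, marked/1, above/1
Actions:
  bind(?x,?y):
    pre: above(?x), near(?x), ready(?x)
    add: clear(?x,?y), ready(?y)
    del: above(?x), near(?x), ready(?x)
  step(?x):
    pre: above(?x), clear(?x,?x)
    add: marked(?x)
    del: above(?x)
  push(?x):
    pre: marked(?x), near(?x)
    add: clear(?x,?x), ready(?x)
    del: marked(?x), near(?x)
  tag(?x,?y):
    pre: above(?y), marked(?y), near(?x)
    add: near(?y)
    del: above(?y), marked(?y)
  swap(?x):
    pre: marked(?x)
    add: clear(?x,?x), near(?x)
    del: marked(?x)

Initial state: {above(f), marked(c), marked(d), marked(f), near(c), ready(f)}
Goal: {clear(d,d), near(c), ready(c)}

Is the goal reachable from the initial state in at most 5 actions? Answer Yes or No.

Yes

1. swap(f)  →  {above(f), clear(f,f), marked(c), marked(d), near(c), near(f), ready(f)}
2. bind(f,c)  →  {clear(f,c), clear(f,f), marked(c), marked(d), near(c), ready(c)}
3. swap(d)  →  {clear(d,d), clear(f,c), clear(f,f), marked(c), near(c), near(d), ready(c)}
optimal plan length = 3; 3 ≤ 5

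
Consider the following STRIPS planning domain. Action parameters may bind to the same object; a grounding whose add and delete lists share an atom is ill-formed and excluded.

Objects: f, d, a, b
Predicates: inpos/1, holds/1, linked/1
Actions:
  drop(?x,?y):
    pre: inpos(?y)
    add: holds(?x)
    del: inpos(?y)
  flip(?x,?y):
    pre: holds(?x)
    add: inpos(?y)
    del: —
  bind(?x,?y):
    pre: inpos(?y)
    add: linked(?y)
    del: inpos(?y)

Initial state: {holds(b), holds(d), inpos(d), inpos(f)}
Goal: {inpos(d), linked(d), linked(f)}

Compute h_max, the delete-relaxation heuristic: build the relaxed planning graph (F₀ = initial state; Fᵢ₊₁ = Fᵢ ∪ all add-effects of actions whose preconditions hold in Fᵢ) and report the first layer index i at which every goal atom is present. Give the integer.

F0 = init (4 atoms)
F1 = F0 ∪ {holds(a), holds(f), inpos(a), inpos(b), linked(d), linked(f)}  (10 atoms)
goal ⊆ F1  ⇒  h_max = 1

1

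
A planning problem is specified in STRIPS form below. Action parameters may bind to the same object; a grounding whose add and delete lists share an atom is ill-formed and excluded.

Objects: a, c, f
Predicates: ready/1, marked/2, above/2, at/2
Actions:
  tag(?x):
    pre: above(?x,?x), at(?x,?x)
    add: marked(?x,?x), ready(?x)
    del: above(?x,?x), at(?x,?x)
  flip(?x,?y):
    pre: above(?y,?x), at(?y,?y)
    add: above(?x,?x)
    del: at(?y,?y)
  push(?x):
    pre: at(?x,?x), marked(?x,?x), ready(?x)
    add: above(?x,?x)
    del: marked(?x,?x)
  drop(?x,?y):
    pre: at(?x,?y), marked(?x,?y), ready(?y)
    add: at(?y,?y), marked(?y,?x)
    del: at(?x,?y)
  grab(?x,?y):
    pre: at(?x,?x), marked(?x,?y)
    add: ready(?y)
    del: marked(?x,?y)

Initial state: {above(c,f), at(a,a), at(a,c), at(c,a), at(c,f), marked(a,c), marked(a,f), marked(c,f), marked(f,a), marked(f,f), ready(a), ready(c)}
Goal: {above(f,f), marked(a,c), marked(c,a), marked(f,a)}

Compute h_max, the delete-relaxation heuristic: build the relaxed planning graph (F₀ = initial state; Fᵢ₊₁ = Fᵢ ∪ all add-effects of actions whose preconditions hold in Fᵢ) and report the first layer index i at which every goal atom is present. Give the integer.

2

F0 = init (12 atoms)
F1 = F0 ∪ {at(c,c), marked(c,a), ready(f)}  (15 atoms)
F2 = F1 ∪ {above(f,f), at(f,f), marked(f,c)}  (18 atoms)
goal ⊆ F2  ⇒  h_max = 2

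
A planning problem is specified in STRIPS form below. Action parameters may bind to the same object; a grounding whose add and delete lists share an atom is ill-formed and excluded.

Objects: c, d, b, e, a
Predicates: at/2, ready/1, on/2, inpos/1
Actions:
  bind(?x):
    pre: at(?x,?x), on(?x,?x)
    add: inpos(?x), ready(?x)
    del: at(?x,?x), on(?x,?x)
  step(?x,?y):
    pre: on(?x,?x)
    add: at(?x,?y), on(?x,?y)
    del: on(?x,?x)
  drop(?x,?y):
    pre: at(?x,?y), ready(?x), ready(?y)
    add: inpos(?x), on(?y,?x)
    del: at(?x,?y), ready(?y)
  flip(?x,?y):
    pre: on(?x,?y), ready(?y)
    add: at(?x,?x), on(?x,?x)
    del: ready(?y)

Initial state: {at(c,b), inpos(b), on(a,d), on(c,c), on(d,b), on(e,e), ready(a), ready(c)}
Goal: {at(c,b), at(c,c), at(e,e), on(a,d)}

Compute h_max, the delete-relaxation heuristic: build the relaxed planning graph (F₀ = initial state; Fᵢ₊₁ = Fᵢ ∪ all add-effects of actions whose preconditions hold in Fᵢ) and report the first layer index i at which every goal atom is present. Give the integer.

2

F0 = init (8 atoms)
F1 = F0 ∪ {at(c,a), at(c,c), at(c,d), at(c,e), at(e,a), at(e,b), at(e,c), at(e,d), on(c,a), on(c,b), on(c,d), on(c,e), on(e,a), on(e,b), on(e,c), on(e,d)}  (24 atoms)
F2 = F1 ∪ {at(e,e), inpos(c), on(a,c)}  (27 atoms)
goal ⊆ F2  ⇒  h_max = 2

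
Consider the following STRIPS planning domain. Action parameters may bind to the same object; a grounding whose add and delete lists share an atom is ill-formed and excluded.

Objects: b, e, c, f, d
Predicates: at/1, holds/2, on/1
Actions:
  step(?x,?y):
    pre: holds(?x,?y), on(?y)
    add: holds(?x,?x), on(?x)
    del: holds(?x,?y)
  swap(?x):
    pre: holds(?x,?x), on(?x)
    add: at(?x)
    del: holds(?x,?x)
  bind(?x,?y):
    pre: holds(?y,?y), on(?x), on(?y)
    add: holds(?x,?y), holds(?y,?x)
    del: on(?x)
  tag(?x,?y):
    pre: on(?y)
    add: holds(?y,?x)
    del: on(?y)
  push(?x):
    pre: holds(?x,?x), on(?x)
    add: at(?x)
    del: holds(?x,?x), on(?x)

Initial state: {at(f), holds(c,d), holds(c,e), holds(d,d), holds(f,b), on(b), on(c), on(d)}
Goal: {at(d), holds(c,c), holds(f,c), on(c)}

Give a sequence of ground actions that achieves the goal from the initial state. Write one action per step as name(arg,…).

step(c,d); step(f,b); swap(d); bind(f,c)

1. step(c,d)  →  {at(f), holds(c,c), holds(c,e), holds(d,d), holds(f,b), on(b), on(c), on(d)}
2. step(f,b)  →  {at(f), holds(c,c), holds(c,e), holds(d,d), holds(f,f), on(b), on(c), on(d), on(f)}
3. swap(d)  →  {at(d), at(f), holds(c,c), holds(c,e), holds(f,f), on(b), on(c), on(d), on(f)}
4. bind(f,c)  →  {at(d), at(f), holds(c,c), holds(c,e), holds(c,f), holds(f,c), holds(f,f), on(b), on(c), on(d)}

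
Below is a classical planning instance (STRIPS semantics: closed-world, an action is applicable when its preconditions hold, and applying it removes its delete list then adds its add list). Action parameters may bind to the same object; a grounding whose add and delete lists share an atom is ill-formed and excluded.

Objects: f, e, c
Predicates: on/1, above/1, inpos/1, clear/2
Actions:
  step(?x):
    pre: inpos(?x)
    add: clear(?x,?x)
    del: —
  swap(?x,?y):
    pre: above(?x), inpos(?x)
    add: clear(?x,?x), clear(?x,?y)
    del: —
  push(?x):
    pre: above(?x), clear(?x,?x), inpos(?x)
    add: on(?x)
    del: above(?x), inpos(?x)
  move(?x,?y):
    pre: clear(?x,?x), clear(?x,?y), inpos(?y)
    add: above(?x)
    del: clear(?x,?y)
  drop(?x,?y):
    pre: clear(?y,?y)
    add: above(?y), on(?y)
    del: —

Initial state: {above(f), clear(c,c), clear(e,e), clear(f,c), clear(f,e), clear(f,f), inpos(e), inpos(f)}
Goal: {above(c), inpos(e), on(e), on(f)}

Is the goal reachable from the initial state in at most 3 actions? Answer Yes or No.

1. push(f)  →  {clear(c,c), clear(e,e), clear(f,c), clear(f,e), clear(f,f), inpos(e), on(f)}
2. drop(f,e)  →  {above(e), clear(c,c), clear(e,e), clear(f,c), clear(f,e), clear(f,f), inpos(e), on(e), on(f)}
3. drop(f,c)  →  {above(c), above(e), clear(c,c), clear(e,e), clear(f,c), clear(f,e), clear(f,f), inpos(e), on(c), on(e), on(f)}
optimal plan length = 3; 3 ≤ 3

Yes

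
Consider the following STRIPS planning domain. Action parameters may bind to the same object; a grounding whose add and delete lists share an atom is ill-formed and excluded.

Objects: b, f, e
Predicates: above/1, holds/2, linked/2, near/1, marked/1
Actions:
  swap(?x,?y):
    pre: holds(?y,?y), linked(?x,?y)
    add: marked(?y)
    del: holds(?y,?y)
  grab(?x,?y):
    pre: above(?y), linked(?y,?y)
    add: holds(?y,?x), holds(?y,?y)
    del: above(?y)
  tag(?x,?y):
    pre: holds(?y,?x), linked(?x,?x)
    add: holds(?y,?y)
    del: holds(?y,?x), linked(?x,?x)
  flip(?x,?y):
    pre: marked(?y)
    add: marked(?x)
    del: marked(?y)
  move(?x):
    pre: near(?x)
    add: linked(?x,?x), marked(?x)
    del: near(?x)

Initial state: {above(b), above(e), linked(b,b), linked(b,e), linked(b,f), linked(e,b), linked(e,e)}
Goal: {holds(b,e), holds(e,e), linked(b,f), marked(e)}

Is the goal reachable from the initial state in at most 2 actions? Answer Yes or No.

1. grab(b,e)  →  {above(b), holds(e,b), holds(e,e), linked(b,b), linked(b,e), linked(b,f), linked(e,b), linked(e,e)}
2. swap(b,e)  →  {above(b), holds(e,b), linked(b,b), linked(b,e), linked(b,f), linked(e,b), linked(e,e), marked(e)}
3. grab(e,b)  →  {holds(b,b), holds(b,e), holds(e,b), linked(b,b), linked(b,e), linked(b,f), linked(e,b), linked(e,e), marked(e)}
4. tag(b,e)  →  {holds(b,b), holds(b,e), holds(e,e), linked(b,e), linked(b,f), linked(e,b), linked(e,e), marked(e)}
optimal plan length = 4; 4 > 2

No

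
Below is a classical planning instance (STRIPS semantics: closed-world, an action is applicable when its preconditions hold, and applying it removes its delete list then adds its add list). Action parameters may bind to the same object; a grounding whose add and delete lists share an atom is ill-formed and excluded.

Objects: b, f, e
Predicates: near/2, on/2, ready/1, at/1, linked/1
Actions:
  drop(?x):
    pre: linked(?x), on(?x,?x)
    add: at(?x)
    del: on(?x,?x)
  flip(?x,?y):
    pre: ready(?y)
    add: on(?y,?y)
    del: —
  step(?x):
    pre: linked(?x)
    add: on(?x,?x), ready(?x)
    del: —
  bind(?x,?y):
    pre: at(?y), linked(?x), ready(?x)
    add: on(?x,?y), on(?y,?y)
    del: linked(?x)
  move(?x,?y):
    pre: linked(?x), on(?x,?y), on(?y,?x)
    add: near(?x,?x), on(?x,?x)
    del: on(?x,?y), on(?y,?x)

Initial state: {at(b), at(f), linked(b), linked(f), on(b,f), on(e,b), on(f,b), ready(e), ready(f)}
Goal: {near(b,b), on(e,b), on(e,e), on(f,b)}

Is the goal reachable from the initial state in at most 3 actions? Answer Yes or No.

1. flip(b,e)  →  {at(b), at(f), linked(b), linked(f), on(b,f), on(e,b), on(e,e), on(f,b), ready(e), ready(f)}
2. move(b,f)  →  {at(b), at(f), linked(b), linked(f), near(b,b), on(b,b), on(e,b), on(e,e), ready(e), ready(f)}
3. bind(f,b)  →  {at(b), at(f), linked(b), near(b,b), on(b,b), on(e,b), on(e,e), on(f,b), ready(e), ready(f)}
optimal plan length = 3; 3 ≤ 3

Yes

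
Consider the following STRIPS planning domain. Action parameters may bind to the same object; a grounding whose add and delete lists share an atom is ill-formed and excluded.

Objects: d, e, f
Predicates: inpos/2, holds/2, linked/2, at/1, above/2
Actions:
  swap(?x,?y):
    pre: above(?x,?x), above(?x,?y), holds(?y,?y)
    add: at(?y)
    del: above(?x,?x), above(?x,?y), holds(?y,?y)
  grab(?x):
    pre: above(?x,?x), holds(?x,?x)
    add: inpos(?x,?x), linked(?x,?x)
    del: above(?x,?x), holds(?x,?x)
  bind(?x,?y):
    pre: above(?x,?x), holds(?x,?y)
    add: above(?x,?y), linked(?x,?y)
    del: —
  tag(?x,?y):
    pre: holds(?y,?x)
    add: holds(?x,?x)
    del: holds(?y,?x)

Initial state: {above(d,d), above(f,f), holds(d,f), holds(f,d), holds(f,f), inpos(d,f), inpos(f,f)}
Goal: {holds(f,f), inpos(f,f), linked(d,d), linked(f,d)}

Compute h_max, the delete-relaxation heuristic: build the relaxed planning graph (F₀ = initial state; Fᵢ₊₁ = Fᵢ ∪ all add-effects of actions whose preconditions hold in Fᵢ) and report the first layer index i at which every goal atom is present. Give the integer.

F0 = init (7 atoms)
F1 = F0 ∪ {above(d,f), above(f,d), at(f), holds(d,d), linked(d,f), linked(f,d), linked(f,f)}  (14 atoms)
F2 = F1 ∪ {at(d), inpos(d,d), linked(d,d)}  (17 atoms)
goal ⊆ F2  ⇒  h_max = 2

2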